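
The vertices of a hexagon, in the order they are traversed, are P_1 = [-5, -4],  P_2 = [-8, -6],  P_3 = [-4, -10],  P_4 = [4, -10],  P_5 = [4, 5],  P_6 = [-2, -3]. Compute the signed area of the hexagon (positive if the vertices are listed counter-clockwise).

92.5

Apply Gauss's area formula: 2A = Σ (x_i·y_{i+1} − x_{i+1}·y_i), indices taken mod 6.
P_1→P_2: (-5)(-6) − (-8)(-4) = -2
P_2→P_3: (-8)(-10) − (-4)(-6) = 56
P_3→P_4: (-4)(-10) − (4)(-10) = 80
P_4→P_5: (4)(5) − (4)(-10) = 60
P_5→P_6: (4)(-3) − (-2)(5) = -2
P_6→P_1: (-2)(-4) − (-5)(-3) = -7
Σ = 185
Signed area = Σ/2 = 92.5 (positive ⇒ counter-clockwise traversal).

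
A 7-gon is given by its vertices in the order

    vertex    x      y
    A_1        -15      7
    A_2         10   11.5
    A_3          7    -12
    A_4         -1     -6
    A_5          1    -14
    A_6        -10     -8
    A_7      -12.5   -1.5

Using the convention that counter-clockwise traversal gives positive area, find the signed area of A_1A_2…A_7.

-410

Σ = (-242.5) + (-200.5) + (-54) + (20) + (-148) + (-85) + (-110) = -820
Signed area = Σ/2 = -410 (negative ⇒ clockwise traversal).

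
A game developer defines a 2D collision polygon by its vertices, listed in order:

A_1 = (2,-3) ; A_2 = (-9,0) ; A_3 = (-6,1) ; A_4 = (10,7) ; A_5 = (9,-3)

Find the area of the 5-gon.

Apply the shoelace (surveyor's) formula: 2A = Σ (x_i·y_{i+1} − x_{i+1}·y_i), indices taken mod 5.
Cross-terms: -27, -9, -52, -93, -21  ⇒  Σ = -202
Area = |Σ|/2 = 101.

101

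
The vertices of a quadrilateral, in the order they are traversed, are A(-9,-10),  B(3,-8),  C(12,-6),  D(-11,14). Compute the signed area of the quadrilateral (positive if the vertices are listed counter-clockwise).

Apply the shoelace formula: 2A = Σ (x_i·y_{i+1} − x_{i+1}·y_i), indices taken mod 4.
Σ = (102) + (78) + (102) + (236) = 518
Signed area = Σ/2 = 259 (positive ⇒ counter-clockwise traversal).

259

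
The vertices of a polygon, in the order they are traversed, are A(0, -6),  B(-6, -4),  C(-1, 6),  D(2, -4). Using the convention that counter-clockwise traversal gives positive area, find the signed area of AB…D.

-48

Apply the shoelace (surveyor's) formula: 2A = Σ (x_i·y_{i+1} − x_{i+1}·y_i), indices taken mod 4.
Σ = (-36) + (-40) + (-8) + (-12) = -96
Signed area = Σ/2 = -48 (negative ⇒ clockwise traversal).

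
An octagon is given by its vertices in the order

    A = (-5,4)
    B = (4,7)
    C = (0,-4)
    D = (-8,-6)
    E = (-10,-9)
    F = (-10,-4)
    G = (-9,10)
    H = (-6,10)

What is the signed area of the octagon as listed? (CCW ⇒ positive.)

-138.5

Apply the shoelace formula: 2A = Σ (x_i·y_{i+1} − x_{i+1}·y_i), indices taken mod 8.
Σ = (-51) + (-16) + (-32) + (12) + (-50) + (-136) + (-30) + (26) = -277
Signed area = Σ/2 = -138.5 (negative ⇒ clockwise traversal).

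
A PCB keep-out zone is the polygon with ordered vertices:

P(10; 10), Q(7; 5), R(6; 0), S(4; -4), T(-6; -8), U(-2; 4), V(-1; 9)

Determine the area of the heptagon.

142

Apply the shoelace formula: 2A = Σ (x_i·y_{i+1} − x_{i+1}·y_i), indices taken mod 7.
Σ = (-20) + (-30) + (-24) + (-56) + (-40) + (-14) + (-100) = -284
Area = |Σ|/2 = 142.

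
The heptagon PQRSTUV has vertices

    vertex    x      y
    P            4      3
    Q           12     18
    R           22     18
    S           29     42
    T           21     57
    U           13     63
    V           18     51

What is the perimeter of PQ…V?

|PQ| = √((8)² + (15)²) = √289 = 17
|QR| = √((10)² + (0)²) = √100 = 10
|RS| = √((7)² + (24)²) = √625 = 25
|ST| = √((-8)² + (15)²) = √289 = 17
|TU| = √((-8)² + (6)²) = √100 = 10
|UV| = √((5)² + (-12)²) = √169 = 13
|VP| = √((-14)² + (-48)²) = √2500 = 50
Perimeter = 17 + 10 + 25 + 17 + 10 + 13 + 50 = 142.

142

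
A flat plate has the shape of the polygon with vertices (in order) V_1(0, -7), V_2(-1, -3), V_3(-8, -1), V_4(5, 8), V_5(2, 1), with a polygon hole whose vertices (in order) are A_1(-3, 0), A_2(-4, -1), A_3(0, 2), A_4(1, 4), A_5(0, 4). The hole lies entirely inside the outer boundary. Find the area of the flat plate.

Outer boundary:
Apply Gauss's area formula: 2A = Σ (x_i·y_{i+1} − x_{i+1}·y_i), indices taken mod 5.
V_1→V_2: (0)(-3) − (-1)(-7) = -7
V_2→V_3: (-1)(-1) − (-8)(-3) = -23
V_3→V_4: (-8)(8) − (5)(-1) = -59
V_4→V_5: (5)(1) − (2)(8) = -11
V_5→V_1: (2)(-7) − (0)(1) = -14
Σ = -114
Area = |Σ|/2 = 57.
Hole:
Apply the shoelace formula: 2A = Σ (x_i·y_{i+1} − x_{i+1}·y_i), indices taken mod 5.
A_1→A_2: (-3)(-1) − (-4)(0) = 3
A_2→A_3: (-4)(2) − (0)(-1) = -8
A_3→A_4: (0)(4) − (1)(2) = -2
A_4→A_5: (1)(4) − (0)(4) = 4
A_5→A_1: (0)(0) − (-3)(4) = 12
Σ = 9
Area = |Σ|/2 = 4.5.
Net area = 57 − 4.5 = 52.5.

52.5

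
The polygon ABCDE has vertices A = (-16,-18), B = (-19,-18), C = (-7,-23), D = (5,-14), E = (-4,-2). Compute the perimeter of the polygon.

66

|AB| = √((-3)² + (0)²) = √9 = 3
|BC| = √((12)² + (-5)²) = √169 = 13
|CD| = √((12)² + (9)²) = √225 = 15
|DE| = √((-9)² + (12)²) = √225 = 15
|EA| = √((-12)² + (-16)²) = √400 = 20
Perimeter = 3 + 13 + 15 + 15 + 20 = 66.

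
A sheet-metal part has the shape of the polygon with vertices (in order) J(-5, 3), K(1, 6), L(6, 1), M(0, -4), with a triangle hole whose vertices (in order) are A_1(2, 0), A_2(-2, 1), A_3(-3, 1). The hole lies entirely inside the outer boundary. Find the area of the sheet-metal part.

55.5

Outer boundary:
Apply the shoelace formula: 2A = Σ (x_i·y_{i+1} − x_{i+1}·y_i), indices taken mod 4.
Σ = (-33) + (-35) + (-24) + (-20) = -112
Area = |Σ|/2 = 56.
Hole:
Apply the shoelace formula: 2A = Σ (x_i·y_{i+1} − x_{i+1}·y_i), indices taken mod 3.
Σ = (2) + (1) + (-2) = 1
Area = |Σ|/2 = 0.5.
Net area = 56 − 0.5 = 55.5.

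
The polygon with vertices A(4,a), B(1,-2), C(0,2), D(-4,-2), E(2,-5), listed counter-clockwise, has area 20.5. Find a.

-5

The doubled signed area Σ (x_i y_{i+1} − x_{i+1} y_i) is linear in a.
With a=0 it equals 46; the coefficient of a is 1 (from the two edges through A).
So 1·a + 46 = 2·20.5 = 41 ⇒ a = -5.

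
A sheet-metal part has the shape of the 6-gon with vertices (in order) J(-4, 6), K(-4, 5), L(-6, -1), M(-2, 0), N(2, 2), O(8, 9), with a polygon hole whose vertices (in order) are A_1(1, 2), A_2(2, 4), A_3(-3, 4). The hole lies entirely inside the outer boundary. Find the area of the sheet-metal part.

54

Outer boundary:
Σ = (4) + (34) + (-2) + (-4) + (2) + (84) = 118
Area = |Σ|/2 = 59.
Hole:
Apply the shoelace (surveyor's) formula: 2A = Σ (x_i·y_{i+1} − x_{i+1}·y_i), indices taken mod 3.
Σ = (0) + (20) + (-10) = 10
Area = |Σ|/2 = 5.
Net area = 59 − 5 = 54.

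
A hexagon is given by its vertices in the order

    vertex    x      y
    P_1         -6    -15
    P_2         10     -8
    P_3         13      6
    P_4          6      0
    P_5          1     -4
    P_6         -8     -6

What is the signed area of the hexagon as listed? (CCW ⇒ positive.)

174

Apply the surveyor's formula: 2A = Σ (x_i·y_{i+1} − x_{i+1}·y_i), indices taken mod 6.
Σ = (198) + (164) + (-36) + (-24) + (-38) + (84) = 348
Signed area = Σ/2 = 174 (positive ⇒ counter-clockwise traversal).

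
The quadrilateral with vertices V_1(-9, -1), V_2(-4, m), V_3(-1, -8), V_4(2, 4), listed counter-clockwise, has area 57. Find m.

-5

Write out the shoelace sum; only the two edges meeting at V_2 involve m:
2·Area = [((-9)·m − (-4)·(-1)) + ((-4)·(-8) − (-1)·m)] + 46
       = -8·m + 74 = 114
⇒ m = -5.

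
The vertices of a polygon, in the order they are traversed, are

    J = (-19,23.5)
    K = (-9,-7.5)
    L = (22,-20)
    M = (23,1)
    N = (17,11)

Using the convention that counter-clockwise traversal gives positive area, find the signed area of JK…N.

Apply the shoelace formula: 2A = Σ (x_i·y_{i+1} − x_{i+1}·y_i), indices taken mod 5.
J→K: (-19)(-7.5) − (-9)(23.5) = 354
K→L: (-9)(-20) − (22)(-7.5) = 345
L→M: (22)(1) − (23)(-20) = 482
M→N: (23)(11) − (17)(1) = 236
N→J: (17)(23.5) − (-19)(11) = 608.5
Σ = 2025.5
Signed area = Σ/2 = 1012.75 (positive ⇒ counter-clockwise traversal).

1012.75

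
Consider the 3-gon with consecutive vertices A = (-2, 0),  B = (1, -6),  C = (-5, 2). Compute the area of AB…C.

6

Apply the shoelace (surveyor's) formula: 2A = Σ (x_i·y_{i+1} − x_{i+1}·y_i), indices taken mod 3.
Σ = (12) + (-28) + (4) = -12
Area = |Σ|/2 = 6.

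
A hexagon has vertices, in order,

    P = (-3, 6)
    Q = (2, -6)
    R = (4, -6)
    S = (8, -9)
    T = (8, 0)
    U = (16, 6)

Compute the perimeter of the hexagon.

58

|PQ| = √((5)² + (-12)²) = √169 = 13
|QR| = √((2)² + (0)²) = √4 = 2
|RS| = √((4)² + (-3)²) = √25 = 5
|ST| = √((0)² + (9)²) = √81 = 9
|TU| = √((8)² + (6)²) = √100 = 10
|UP| = √((-19)² + (0)²) = √361 = 19
Perimeter = 13 + 2 + 5 + 9 + 10 + 19 = 58.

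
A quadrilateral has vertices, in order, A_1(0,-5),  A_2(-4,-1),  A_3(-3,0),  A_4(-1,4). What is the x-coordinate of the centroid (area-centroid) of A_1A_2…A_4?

-1.6

Apply the shoelace (surveyor's) formula. First the cross-terms c_i = x_i·y_{i+1} − x_{i+1}·y_i:
  -20, -3, -12, 5  ⇒  2A = -30, A = -15.
Then Σ (x_i + x_{i+1})·c_i = 144, so x̄ = 144 / (6·(-15)) = -1.6.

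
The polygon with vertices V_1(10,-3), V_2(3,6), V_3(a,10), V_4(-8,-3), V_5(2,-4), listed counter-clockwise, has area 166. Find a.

The doubled signed area Σ (x_i y_{i+1} − x_{i+1} y_i) is linear in a.
With a=0 it equals 251; the coefficient of a is -9 (from the two edges through V_3).
So -9·a + 251 = 2·166 = 332 ⇒ a = -9.

-9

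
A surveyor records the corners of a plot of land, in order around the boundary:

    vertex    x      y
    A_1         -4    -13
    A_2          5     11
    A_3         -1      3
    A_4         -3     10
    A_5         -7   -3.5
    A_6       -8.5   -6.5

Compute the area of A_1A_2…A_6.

113.375

Apply the shoelace formula: 2A = Σ (x_i·y_{i+1} − x_{i+1}·y_i), indices taken mod 6.
Σ = (21) + (26) + (-1) + (80.5) + (15.75) + (84.5) = 226.75
Area = |Σ|/2 = 113.375.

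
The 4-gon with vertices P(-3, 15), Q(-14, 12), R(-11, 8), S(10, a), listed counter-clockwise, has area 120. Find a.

The doubled signed area Σ (x_i y_{i+1} − x_{i+1} y_i) is linear in a.
With a=0 it equals 264; the coefficient of a is -8 (from the two edges through S).
So -8·a + 264 = 2·120 = 240 ⇒ a = 3.

3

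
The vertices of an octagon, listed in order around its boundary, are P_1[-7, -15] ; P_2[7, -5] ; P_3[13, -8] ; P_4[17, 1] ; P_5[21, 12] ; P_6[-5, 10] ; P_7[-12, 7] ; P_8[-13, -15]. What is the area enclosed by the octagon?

Apply Gauss's area formula: 2A = Σ (x_i·y_{i+1} − x_{i+1}·y_i), indices taken mod 8.
P_1→P_2: (-7)(-5) − (7)(-15) = 140
P_2→P_3: (7)(-8) − (13)(-5) = 9
P_3→P_4: (13)(1) − (17)(-8) = 149
P_4→P_5: (17)(12) − (21)(1) = 183
P_5→P_6: (21)(10) − (-5)(12) = 270
P_6→P_7: (-5)(7) − (-12)(10) = 85
P_7→P_8: (-12)(-15) − (-13)(7) = 271
P_8→P_1: (-13)(-15) − (-7)(-15) = 90
Σ = 1197
Area = |Σ|/2 = 598.5.

598.5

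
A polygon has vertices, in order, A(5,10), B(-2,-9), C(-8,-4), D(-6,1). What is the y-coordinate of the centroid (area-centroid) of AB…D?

-94/279

Apply Gauss's area formula. First the cross-terms c_i = x_i·y_{i+1} − x_{i+1}·y_i:
  -25, -64, -32, -65  ⇒  2A = -186, A = -93.
Then Σ (y_i + y_{i+1})·c_i = 188, so ȳ = 188 / (6·(-93)) = -94/279.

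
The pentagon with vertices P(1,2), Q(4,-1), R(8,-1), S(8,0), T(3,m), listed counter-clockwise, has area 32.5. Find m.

The doubled signed area Σ (x_i y_{i+1} − x_{i+1} y_i) is linear in m.
With m=0 it equals 9; the coefficient of m is 7 (from the two edges through T).
So 7·m + 9 = 2·32.5 = 65 ⇒ m = 8.

8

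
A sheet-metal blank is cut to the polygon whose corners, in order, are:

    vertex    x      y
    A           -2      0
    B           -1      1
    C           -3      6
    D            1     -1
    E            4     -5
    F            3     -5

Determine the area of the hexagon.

12

Σ = (-2) + (-3) + (-3) + (-1) + (-5) + (-10) = -24
Area = |Σ|/2 = 12.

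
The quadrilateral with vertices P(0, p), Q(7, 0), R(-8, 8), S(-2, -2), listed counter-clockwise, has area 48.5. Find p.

-1

Write out the shoelace sum; only the two edges meeting at P involve p:
2·Area = [((-2)·p − 0·(-2)) + (0·0 − 7·p)] + 88
       = -9·p + 88 = 97
⇒ p = -1.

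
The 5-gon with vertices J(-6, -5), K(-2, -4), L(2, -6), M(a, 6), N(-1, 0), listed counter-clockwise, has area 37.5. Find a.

3

The doubled signed area Σ (x_i y_{i+1} − x_{i+1} y_i) is linear in a.
With a=0 it equals 57; the coefficient of a is 6 (from the two edges through M).
So 6·a + 57 = 2·37.5 = 75 ⇒ a = 3.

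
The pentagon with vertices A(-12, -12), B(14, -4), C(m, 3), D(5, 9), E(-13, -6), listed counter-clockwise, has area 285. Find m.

Write out the shoelace sum; only the two edges meeting at C involve m:
2·Area = [(14·3 − m·(-4)) + (m·9 − 5·3)] + 387
       = 13·m + 414 = 570
⇒ m = 12.

12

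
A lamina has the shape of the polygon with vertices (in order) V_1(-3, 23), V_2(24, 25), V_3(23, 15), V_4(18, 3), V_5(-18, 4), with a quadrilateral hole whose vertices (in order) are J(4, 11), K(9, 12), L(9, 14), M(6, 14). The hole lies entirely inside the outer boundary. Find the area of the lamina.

650

Outer boundary:
V_1→V_2: (-3)(25) − (24)(23) = -627
V_2→V_3: (24)(15) − (23)(25) = -215
V_3→V_4: (23)(3) − (18)(15) = -201
V_4→V_5: (18)(4) − (-18)(3) = 126
V_5→V_1: (-18)(23) − (-3)(4) = -402
Σ = -1319
Area = |Σ|/2 = 659.5.
Hole:
Apply the surveyor's formula: 2A = Σ (x_i·y_{i+1} − x_{i+1}·y_i), indices taken mod 4.
Cross-terms: -51, 18, 42, 10  ⇒  Σ = 19
Area = |Σ|/2 = 9.5.
Net area = 659.5 − 9.5 = 650.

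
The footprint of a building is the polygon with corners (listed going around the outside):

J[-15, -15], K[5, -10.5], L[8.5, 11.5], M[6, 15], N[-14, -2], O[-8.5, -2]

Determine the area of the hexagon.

Apply the shoelace (surveyor's) formula: 2A = Σ (x_i·y_{i+1} − x_{i+1}·y_i), indices taken mod 6.
Cross-terms: 232.5, 146.75, 58.5, 198, 11, 97.5  ⇒  Σ = 744.25
Area = |Σ|/2 = 372.125.

372.125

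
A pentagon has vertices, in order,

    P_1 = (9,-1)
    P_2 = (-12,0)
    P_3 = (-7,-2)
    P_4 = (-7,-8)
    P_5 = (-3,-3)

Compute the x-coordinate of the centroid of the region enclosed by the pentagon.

-266/81

Apply Gauss's area formula. First the cross-terms c_i = x_i·y_{i+1} − x_{i+1}·y_i:
  -12, 24, 42, -3, 30  ⇒  2A = 81, A = 40.5.
Then Σ (x_i + x_{i+1})·c_i = -798, so x̄ = -798 / (6·40.5) = -266/81.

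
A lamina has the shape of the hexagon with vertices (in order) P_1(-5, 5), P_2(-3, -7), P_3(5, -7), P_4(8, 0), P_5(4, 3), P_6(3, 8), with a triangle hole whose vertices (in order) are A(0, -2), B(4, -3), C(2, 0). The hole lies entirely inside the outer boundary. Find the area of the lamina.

Outer boundary:
Apply the shoelace formula: 2A = Σ (x_i·y_{i+1} − x_{i+1}·y_i), indices taken mod 6.
P_1→P_2: (-5)(-7) − (-3)(5) = 50
P_2→P_3: (-3)(-7) − (5)(-7) = 56
P_3→P_4: (5)(0) − (8)(-7) = 56
P_4→P_5: (8)(3) − (4)(0) = 24
P_5→P_6: (4)(8) − (3)(3) = 23
P_6→P_1: (3)(5) − (-5)(8) = 55
Σ = 264
Area = |Σ|/2 = 132.
Hole:
Apply Gauss's area formula: 2A = Σ (x_i·y_{i+1} − x_{i+1}·y_i), indices taken mod 3.
Σ = (8) + (6) + (-4) = 10
Area = |Σ|/2 = 5.
Net area = 132 − 5 = 127.

127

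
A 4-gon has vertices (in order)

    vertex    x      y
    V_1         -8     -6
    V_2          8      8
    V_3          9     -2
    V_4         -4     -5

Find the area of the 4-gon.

86.5

Apply the shoelace formula: 2A = Σ (x_i·y_{i+1} − x_{i+1}·y_i), indices taken mod 4.
Σ = (-16) + (-88) + (-53) + (-16) = -173
Area = |Σ|/2 = 86.5.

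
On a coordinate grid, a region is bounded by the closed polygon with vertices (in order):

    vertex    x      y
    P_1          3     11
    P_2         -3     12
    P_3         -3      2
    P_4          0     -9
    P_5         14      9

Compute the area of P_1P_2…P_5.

189.5

Apply the shoelace formula: 2A = Σ (x_i·y_{i+1} − x_{i+1}·y_i), indices taken mod 5.
P_1→P_2: (3)(12) − (-3)(11) = 69
P_2→P_3: (-3)(2) − (-3)(12) = 30
P_3→P_4: (-3)(-9) − (0)(2) = 27
P_4→P_5: (0)(9) − (14)(-9) = 126
P_5→P_1: (14)(11) − (3)(9) = 127
Σ = 379
Area = |Σ|/2 = 189.5.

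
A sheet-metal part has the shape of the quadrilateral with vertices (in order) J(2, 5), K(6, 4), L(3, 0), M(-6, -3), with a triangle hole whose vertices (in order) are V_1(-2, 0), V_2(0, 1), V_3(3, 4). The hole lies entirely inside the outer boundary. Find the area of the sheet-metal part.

32

Outer boundary:
Cross-terms: -22, -12, -9, -24  ⇒  Σ = -67
Area = |Σ|/2 = 33.5.
Hole:
Σ = (-2) + (-3) + (8) = 3
Area = |Σ|/2 = 1.5.
Net area = 33.5 − 1.5 = 32.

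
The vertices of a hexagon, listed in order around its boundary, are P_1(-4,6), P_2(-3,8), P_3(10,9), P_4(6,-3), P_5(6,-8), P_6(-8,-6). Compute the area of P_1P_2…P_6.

203.5

P_1→P_2: (-4)(8) − (-3)(6) = -14
P_2→P_3: (-3)(9) − (10)(8) = -107
P_3→P_4: (10)(-3) − (6)(9) = -84
P_4→P_5: (6)(-8) − (6)(-3) = -30
P_5→P_6: (6)(-6) − (-8)(-8) = -100
P_6→P_1: (-8)(6) − (-4)(-6) = -72
Σ = -407
Area = |Σ|/2 = 203.5.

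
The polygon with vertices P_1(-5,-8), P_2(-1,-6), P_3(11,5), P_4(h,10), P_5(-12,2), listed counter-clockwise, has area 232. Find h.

-15

Write out the shoelace sum; only the two edges meeting at P_4 involve h:
2·Area = [(11·10 − h·5) + (h·2 − (-12)·10)] + 189
       = -3·h + 419 = 464
⇒ h = -15.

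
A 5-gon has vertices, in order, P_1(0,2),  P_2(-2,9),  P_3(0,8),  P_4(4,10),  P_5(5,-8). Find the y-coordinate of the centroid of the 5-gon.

Apply Gauss's area formula. First the cross-terms c_i = x_i·y_{i+1} − x_{i+1}·y_i:
  4, -16, -32, -82, 10  ⇒  2A = -116, A = -58.
Then Σ (y_i + y_{i+1})·c_i = -1028, so ȳ = -1028 / (6·(-58)) = 257/87.

257/87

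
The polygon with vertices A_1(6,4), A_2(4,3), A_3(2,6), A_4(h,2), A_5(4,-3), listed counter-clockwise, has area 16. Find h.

Write out the shoelace sum; only the two edges meeting at A_4 involve h:
2·Area = [(2·2 − h·6) + (h·(-3) − 4·2)] + 54
       = -9·h + 50 = 32
⇒ h = 2.

2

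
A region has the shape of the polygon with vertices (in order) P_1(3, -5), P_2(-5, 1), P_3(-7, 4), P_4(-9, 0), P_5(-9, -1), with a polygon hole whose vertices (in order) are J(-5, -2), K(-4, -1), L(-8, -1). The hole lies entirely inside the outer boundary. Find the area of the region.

Outer boundary:
P_1→P_2: (3)(1) − (-5)(-5) = -22
P_2→P_3: (-5)(4) − (-7)(1) = -13
P_3→P_4: (-7)(0) − (-9)(4) = 36
P_4→P_5: (-9)(-1) − (-9)(0) = 9
P_5→P_1: (-9)(-5) − (3)(-1) = 48
Σ = 58
Area = |Σ|/2 = 29.
Hole:
Apply the shoelace formula: 2A = Σ (x_i·y_{i+1} − x_{i+1}·y_i), indices taken mod 3.
J→K: (-5)(-1) − (-4)(-2) = -3
K→L: (-4)(-1) − (-8)(-1) = -4
L→J: (-8)(-2) − (-5)(-1) = 11
Σ = 4
Area = |Σ|/2 = 2.
Net area = 29 − 2 = 27.

27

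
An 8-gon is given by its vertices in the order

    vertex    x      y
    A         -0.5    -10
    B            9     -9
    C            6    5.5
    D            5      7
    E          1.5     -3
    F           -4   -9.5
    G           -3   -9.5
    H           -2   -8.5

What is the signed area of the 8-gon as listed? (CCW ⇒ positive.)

96.25

Apply the surveyor's formula: 2A = Σ (x_i·y_{i+1} − x_{i+1}·y_i), indices taken mod 8.
A→B: (-0.5)(-9) − (9)(-10) = 94.5
B→C: (9)(5.5) − (6)(-9) = 103.5
C→D: (6)(7) − (5)(5.5) = 14.5
D→E: (5)(-3) − (1.5)(7) = -25.5
E→F: (1.5)(-9.5) − (-4)(-3) = -26.25
F→G: (-4)(-9.5) − (-3)(-9.5) = 9.5
G→H: (-3)(-8.5) − (-2)(-9.5) = 6.5
H→A: (-2)(-10) − (-0.5)(-8.5) = 15.75
Σ = 192.5
Signed area = Σ/2 = 96.25 (positive ⇒ counter-clockwise traversal).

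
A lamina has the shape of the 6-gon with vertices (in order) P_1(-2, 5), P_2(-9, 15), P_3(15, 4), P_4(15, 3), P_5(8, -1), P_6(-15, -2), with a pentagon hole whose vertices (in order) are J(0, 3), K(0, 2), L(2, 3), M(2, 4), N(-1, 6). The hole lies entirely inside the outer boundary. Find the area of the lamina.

Outer boundary:
Apply the surveyor's formula: 2A = Σ (x_i·y_{i+1} − x_{i+1}·y_i), indices taken mod 6.
Cross-terms: 15, -261, -15, -39, -31, -79  ⇒  Σ = -410
Area = |Σ|/2 = 205.
Hole:
Apply the shoelace formula: 2A = Σ (x_i·y_{i+1} − x_{i+1}·y_i), indices taken mod 5.
Cross-terms: 0, -4, 2, 16, -3  ⇒  Σ = 11
Area = |Σ|/2 = 5.5.
Net area = 205 − 5.5 = 199.5.

199.5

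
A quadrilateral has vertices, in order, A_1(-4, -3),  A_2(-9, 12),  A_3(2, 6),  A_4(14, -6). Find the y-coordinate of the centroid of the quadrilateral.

11/7

Apply Gauss's area formula. First the cross-terms c_i = x_i·y_{i+1} − x_{i+1}·y_i:
  -75, -78, -96, -66  ⇒  2A = -315, A = -157.5.
Then Σ (y_i + y_{i+1})·c_i = -1485, so ȳ = -1485 / (6·(-157.5)) = 11/7.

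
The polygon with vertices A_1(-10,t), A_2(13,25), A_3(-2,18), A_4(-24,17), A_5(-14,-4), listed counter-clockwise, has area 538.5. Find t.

The doubled signed area Σ (x_i y_{i+1} − x_{i+1} y_i) is linear in t.
With t=0 it equals 726; the coefficient of t is -27 (from the two edges through A_1).
So -27·t + 726 = 2·538.5 = 1077 ⇒ t = -13.

-13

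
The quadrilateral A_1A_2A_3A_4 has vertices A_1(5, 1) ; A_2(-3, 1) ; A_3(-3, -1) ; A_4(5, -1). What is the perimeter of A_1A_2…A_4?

20

|A_1A_2| = √((-8)² + (0)²) = √64 = 8
|A_2A_3| = √((0)² + (-2)²) = √4 = 2
|A_3A_4| = √((8)² + (0)²) = √64 = 8
|A_4A_1| = √((0)² + (2)²) = √4 = 2
Perimeter = 8 + 2 + 8 + 2 = 20.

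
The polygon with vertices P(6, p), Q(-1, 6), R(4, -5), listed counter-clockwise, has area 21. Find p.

Write out the shoelace sum; only the two edges meeting at P involve p:
2·Area = [(4·p − 6·(-5)) + (6·6 − (-1)·p)] + -19
       = 5·p + 47 = 42
⇒ p = -1.

-1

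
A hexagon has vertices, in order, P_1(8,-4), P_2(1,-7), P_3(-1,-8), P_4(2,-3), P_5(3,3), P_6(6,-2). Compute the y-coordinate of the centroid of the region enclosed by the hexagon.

-204/65

Apply Gauss's area formula. First the cross-terms c_i = x_i·y_{i+1} − x_{i+1}·y_i:
  -52, -15, 19, 15, -24, -8  ⇒  2A = -65, A = -32.5.
Then Σ (y_i + y_{i+1})·c_i = 612, so ȳ = 612 / (6·(-32.5)) = -204/65.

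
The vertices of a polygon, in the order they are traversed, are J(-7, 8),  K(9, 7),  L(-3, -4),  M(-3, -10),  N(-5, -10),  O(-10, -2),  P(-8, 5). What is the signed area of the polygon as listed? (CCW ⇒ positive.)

Apply the surveyor's formula: 2A = Σ (x_i·y_{i+1} − x_{i+1}·y_i), indices taken mod 7.
Σ = (-121) + (-15) + (18) + (-20) + (-90) + (-66) + (-29) = -323
Signed area = Σ/2 = -161.5 (negative ⇒ clockwise traversal).

-161.5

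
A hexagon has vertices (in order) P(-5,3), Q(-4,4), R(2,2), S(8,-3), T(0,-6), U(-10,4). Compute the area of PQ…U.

82

Apply the shoelace (surveyor's) formula: 2A = Σ (x_i·y_{i+1} − x_{i+1}·y_i), indices taken mod 6.
Σ = (-8) + (-16) + (-22) + (-48) + (-60) + (-10) = -164
Area = |Σ|/2 = 82.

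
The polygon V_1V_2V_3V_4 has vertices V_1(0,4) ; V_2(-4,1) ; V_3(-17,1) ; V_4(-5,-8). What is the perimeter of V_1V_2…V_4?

46

|V_1V_2| = √((-4)² + (-3)²) = √25 = 5
|V_2V_3| = √((-13)² + (0)²) = √169 = 13
|V_3V_4| = √((12)² + (-9)²) = √225 = 15
|V_4V_1| = √((5)² + (12)²) = √169 = 13
Perimeter = 5 + 13 + 15 + 13 = 46.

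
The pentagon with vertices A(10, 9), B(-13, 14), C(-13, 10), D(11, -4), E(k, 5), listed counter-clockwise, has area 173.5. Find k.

The doubled signed area Σ (x_i y_{i+1} − x_{i+1} y_i) is linear in k.
With k=0 it equals 256; the coefficient of k is 13 (from the two edges through E).
So 13·k + 256 = 2·173.5 = 347 ⇒ k = 7.

7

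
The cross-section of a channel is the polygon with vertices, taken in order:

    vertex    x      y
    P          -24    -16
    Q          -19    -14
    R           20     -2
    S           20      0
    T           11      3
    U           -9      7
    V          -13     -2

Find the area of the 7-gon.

Apply the surveyor's formula: 2A = Σ (x_i·y_{i+1} − x_{i+1}·y_i), indices taken mod 7.
Cross-terms: 32, 318, 40, 60, 104, 109, 160  ⇒  Σ = 823
Area = |Σ|/2 = 411.5.

411.5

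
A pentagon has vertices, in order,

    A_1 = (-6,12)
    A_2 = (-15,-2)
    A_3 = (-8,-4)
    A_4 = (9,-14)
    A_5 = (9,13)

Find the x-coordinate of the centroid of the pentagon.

Apply the surveyor's formula. First the cross-terms c_i = x_i·y_{i+1} − x_{i+1}·y_i:
  192, 44, 148, 243, 186  ⇒  2A = 813, A = 406.5.
Then Σ (x_i + x_{i+1})·c_i = 36, so x̄ = 36 / (6·406.5) = 4/271.

4/271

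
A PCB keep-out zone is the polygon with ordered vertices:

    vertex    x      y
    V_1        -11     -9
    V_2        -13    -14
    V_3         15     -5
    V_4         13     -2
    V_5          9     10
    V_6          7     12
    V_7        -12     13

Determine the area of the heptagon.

509.5

Apply the surveyor's formula: 2A = Σ (x_i·y_{i+1} − x_{i+1}·y_i), indices taken mod 7.
Σ = (37) + (275) + (35) + (148) + (38) + (235) + (251) = 1019
Area = |Σ|/2 = 509.5.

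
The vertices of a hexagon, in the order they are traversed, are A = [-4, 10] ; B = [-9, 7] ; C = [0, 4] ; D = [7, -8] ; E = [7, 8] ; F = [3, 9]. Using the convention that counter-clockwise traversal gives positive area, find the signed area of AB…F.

Apply the surveyor's formula: 2A = Σ (x_i·y_{i+1} − x_{i+1}·y_i), indices taken mod 6.
Cross-terms: 62, -36, -28, 112, 39, 66  ⇒  Σ = 215
Signed area = Σ/2 = 107.5 (positive ⇒ counter-clockwise traversal).

107.5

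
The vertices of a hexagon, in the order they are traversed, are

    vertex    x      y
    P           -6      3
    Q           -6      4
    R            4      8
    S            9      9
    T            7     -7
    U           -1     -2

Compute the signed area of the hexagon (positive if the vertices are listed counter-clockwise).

Apply the shoelace formula: 2A = Σ (x_i·y_{i+1} − x_{i+1}·y_i), indices taken mod 6.
P→Q: (-6)(4) − (-6)(3) = -6
Q→R: (-6)(8) − (4)(4) = -64
R→S: (4)(9) − (9)(8) = -36
S→T: (9)(-7) − (7)(9) = -126
T→U: (7)(-2) − (-1)(-7) = -21
U→P: (-1)(3) − (-6)(-2) = -15
Σ = -268
Signed area = Σ/2 = -134 (negative ⇒ clockwise traversal).

-134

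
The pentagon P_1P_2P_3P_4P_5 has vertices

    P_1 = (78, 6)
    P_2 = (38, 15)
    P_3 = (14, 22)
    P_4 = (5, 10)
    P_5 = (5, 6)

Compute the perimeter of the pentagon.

|P_1P_2| = √((-40)² + (9)²) = √1681 = 41
|P_2P_3| = √((-24)² + (7)²) = √625 = 25
|P_3P_4| = √((-9)² + (-12)²) = √225 = 15
|P_4P_5| = √((0)² + (-4)²) = √16 = 4
|P_5P_1| = √((73)² + (0)²) = √5329 = 73
Perimeter = 41 + 25 + 15 + 4 + 73 = 158.

158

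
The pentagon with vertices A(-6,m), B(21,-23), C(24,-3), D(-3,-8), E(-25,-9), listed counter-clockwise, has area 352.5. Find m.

The doubled signed area Σ (x_i y_{i+1} − x_{i+1} y_i) is linear in m.
With m=0 it equals 199; the coefficient of m is -46 (from the two edges through A).
So -46·m + 199 = 2·352.5 = 705 ⇒ m = -11.

-11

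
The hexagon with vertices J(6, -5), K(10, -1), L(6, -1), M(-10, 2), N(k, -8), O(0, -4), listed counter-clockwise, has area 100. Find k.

Write out the shoelace sum; only the two edges meeting at N involve k:
2·Area = [((-10)·(-8) − k·2) + (k·(-4) − 0·(-8))] + 66
       = -6·k + 146 = 200
⇒ k = -9.

-9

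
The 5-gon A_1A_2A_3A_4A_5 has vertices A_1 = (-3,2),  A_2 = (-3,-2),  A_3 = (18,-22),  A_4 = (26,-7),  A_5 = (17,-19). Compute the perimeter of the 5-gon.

|A_1A_2| = √((0)² + (-4)²) = √16 = 4
|A_2A_3| = √((21)² + (-20)²) = √841 = 29
|A_3A_4| = √((8)² + (15)²) = √289 = 17
|A_4A_5| = √((-9)² + (-12)²) = √225 = 15
|A_5A_1| = √((-20)² + (21)²) = √841 = 29
Perimeter = 4 + 29 + 17 + 15 + 29 = 94.

94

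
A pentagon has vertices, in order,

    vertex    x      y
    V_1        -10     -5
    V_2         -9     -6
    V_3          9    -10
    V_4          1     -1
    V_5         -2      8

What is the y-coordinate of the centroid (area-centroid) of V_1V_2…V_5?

-271/96

Apply the surveyor's formula. First the cross-terms c_i = x_i·y_{i+1} − x_{i+1}·y_i:
  15, 144, 1, 6, 90  ⇒  2A = 256, A = 128.
Then Σ (y_i + y_{i+1})·c_i = -2168, so ȳ = -2168 / (6·128) = -271/96.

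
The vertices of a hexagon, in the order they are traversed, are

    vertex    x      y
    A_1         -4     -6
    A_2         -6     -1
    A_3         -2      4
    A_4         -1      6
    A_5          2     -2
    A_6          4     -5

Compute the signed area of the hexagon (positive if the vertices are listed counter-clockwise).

-61

Apply the surveyor's formula: 2A = Σ (x_i·y_{i+1} − x_{i+1}·y_i), indices taken mod 6.
Cross-terms: -32, -26, -8, -10, -2, -44  ⇒  Σ = -122
Signed area = Σ/2 = -61 (negative ⇒ clockwise traversal).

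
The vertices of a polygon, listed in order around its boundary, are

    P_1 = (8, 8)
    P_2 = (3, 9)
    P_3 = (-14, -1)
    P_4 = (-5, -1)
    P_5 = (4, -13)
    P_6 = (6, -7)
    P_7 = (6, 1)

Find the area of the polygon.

193.5

Cross-terms: 48, 123, 9, 69, 50, 48, 40  ⇒  Σ = 387
Area = |Σ|/2 = 193.5.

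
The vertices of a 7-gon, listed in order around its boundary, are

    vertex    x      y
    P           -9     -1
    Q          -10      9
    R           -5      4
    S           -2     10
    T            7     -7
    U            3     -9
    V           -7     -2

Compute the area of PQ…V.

153

Σ = (-91) + (5) + (-42) + (-56) + (-42) + (-69) + (-11) = -306
Area = |Σ|/2 = 153.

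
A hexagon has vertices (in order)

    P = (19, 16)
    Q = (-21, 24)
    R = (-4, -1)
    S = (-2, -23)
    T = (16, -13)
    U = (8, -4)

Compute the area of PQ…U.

818.5

Σ = (792) + (117) + (90) + (394) + (40) + (204) = 1637
Area = |Σ|/2 = 818.5.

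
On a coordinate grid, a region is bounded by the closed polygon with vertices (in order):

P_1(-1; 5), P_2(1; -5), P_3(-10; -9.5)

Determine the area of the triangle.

59.5

Σ = (0) + (-59.5) + (-59.5) = -119
Area = |Σ|/2 = 59.5.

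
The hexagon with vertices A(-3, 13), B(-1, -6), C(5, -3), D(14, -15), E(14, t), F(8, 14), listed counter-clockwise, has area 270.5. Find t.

The doubled signed area Σ (x_i y_{i+1} − x_{i+1} y_i) is linear in t.
With t=0 it equals 583; the coefficient of t is 6 (from the two edges through E).
So 6·t + 583 = 2·270.5 = 541 ⇒ t = -7.

-7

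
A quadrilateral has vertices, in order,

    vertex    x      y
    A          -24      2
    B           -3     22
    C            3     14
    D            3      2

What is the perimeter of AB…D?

|AB| = √((21)² + (20)²) = √841 = 29
|BC| = √((6)² + (-8)²) = √100 = 10
|CD| = √((0)² + (-12)²) = √144 = 12
|DA| = √((-27)² + (0)²) = √729 = 27
Perimeter = 29 + 10 + 12 + 27 = 78.

78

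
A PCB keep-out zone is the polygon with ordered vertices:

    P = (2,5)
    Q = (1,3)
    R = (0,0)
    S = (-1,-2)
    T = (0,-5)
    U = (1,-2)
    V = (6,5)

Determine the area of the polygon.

24

Apply the shoelace (surveyor's) formula: 2A = Σ (x_i·y_{i+1} − x_{i+1}·y_i), indices taken mod 7.
Σ = (1) + (0) + (0) + (5) + (5) + (17) + (20) = 48
Area = |Σ|/2 = 24.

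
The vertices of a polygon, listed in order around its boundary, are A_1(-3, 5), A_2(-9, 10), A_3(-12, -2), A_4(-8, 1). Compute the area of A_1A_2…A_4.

Apply Gauss's area formula: 2A = Σ (x_i·y_{i+1} − x_{i+1}·y_i), indices taken mod 4.
Σ = (15) + (138) + (-28) + (-37) = 88
Area = |Σ|/2 = 44.

44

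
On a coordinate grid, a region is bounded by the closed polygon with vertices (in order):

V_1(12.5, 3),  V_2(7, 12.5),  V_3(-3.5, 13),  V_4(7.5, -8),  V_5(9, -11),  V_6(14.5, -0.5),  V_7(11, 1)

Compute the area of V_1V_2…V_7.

Apply the shoelace formula: 2A = Σ (x_i·y_{i+1} − x_{i+1}·y_i), indices taken mod 7.
Σ = (135.25) + (134.75) + (-69.5) + (-10.5) + (155) + (20) + (20.5) = 385.5
Area = |Σ|/2 = 192.75.

192.75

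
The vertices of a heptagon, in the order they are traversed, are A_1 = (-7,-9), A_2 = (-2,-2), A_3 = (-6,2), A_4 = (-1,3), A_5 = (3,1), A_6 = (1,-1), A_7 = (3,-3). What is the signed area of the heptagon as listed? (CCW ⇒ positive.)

Apply the surveyor's formula: 2A = Σ (x_i·y_{i+1} − x_{i+1}·y_i), indices taken mod 7.
Σ = (-4) + (-16) + (-16) + (-10) + (-4) + (0) + (-48) = -98
Signed area = Σ/2 = -49 (negative ⇒ clockwise traversal).

-49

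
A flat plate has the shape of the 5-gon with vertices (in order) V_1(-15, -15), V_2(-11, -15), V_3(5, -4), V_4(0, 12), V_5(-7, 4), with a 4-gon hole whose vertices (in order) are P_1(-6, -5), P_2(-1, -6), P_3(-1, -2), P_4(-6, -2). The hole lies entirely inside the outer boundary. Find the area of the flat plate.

Outer boundary:
Cross-terms: 60, 119, 60, 84, 165  ⇒  Σ = 488
Area = |Σ|/2 = 244.
Hole:
Σ = (31) + (-4) + (-10) + (18) = 35
Area = |Σ|/2 = 17.5.
Net area = 244 − 17.5 = 226.5.

226.5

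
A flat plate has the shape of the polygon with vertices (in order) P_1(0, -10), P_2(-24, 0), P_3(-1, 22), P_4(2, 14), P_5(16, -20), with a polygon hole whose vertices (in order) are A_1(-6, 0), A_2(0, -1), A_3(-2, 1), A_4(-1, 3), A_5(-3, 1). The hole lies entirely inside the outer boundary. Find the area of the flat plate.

Outer boundary:
Apply the surveyor's formula: 2A = Σ (x_i·y_{i+1} − x_{i+1}·y_i), indices taken mod 5.
Σ = (-240) + (-528) + (-58) + (-264) + (-160) = -1250
Area = |Σ|/2 = 625.
Hole:
A_1→A_2: (-6)(-1) − (0)(0) = 6
A_2→A_3: (0)(1) − (-2)(-1) = -2
A_3→A_4: (-2)(3) − (-1)(1) = -5
A_4→A_5: (-1)(1) − (-3)(3) = 8
A_5→A_1: (-3)(0) − (-6)(1) = 6
Σ = 13
Area = |Σ|/2 = 6.5.
Net area = 625 − 6.5 = 618.5.

618.5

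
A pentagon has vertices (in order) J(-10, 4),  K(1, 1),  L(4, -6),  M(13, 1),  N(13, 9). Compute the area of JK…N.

152

Σ = (-14) + (-10) + (82) + (104) + (142) = 304
Area = |Σ|/2 = 152.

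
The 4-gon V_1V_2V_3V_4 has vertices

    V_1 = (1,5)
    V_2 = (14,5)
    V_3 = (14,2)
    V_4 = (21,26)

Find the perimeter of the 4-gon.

70

|V_1V_2| = √((13)² + (0)²) = √169 = 13
|V_2V_3| = √((0)² + (-3)²) = √9 = 3
|V_3V_4| = √((7)² + (24)²) = √625 = 25
|V_4V_1| = √((-20)² + (-21)²) = √841 = 29
Perimeter = 13 + 3 + 25 + 29 = 70.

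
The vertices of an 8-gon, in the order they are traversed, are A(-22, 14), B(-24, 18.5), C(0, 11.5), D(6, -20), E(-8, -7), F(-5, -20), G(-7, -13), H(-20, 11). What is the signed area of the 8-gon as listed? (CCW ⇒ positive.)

-471.5

Σ = (-71) + (-276) + (-69) + (-202) + (125) + (-75) + (-337) + (-38) = -943
Signed area = Σ/2 = -471.5 (negative ⇒ clockwise traversal).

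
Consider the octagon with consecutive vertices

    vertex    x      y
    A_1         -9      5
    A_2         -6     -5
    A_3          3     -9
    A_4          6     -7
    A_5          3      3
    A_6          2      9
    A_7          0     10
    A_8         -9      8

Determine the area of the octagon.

187

Apply the shoelace formula: 2A = Σ (x_i·y_{i+1} − x_{i+1}·y_i), indices taken mod 8.
Σ = (75) + (69) + (33) + (39) + (21) + (20) + (90) + (27) = 374
Area = |Σ|/2 = 187.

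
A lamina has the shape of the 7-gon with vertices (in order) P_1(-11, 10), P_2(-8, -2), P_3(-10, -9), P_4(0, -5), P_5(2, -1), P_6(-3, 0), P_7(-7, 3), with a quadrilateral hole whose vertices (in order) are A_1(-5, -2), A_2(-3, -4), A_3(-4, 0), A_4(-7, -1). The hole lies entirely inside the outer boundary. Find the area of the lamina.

Outer boundary:
Σ = (102) + (52) + (50) + (10) + (-3) + (-9) + (-37) = 165
Area = |Σ|/2 = 82.5.
Hole:
Apply the surveyor's formula: 2A = Σ (x_i·y_{i+1} − x_{i+1}·y_i), indices taken mod 4.
Cross-terms: 14, -16, 4, 9  ⇒  Σ = 11
Area = |Σ|/2 = 5.5.
Net area = 82.5 − 5.5 = 77.

77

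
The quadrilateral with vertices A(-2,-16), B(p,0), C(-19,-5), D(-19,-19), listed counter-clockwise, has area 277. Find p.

2

The doubled signed area Σ (x_i y_{i+1} − x_{i+1} y_i) is linear in p.
With p=0 it equals 532; the coefficient of p is 11 (from the two edges through B).
So 11·p + 532 = 2·277 = 554 ⇒ p = 2.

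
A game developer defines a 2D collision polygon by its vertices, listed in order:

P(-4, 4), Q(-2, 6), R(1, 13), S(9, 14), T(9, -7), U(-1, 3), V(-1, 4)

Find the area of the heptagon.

154.5

Σ = (-16) + (-32) + (-103) + (-189) + (20) + (-1) + (12) = -309
Area = |Σ|/2 = 154.5.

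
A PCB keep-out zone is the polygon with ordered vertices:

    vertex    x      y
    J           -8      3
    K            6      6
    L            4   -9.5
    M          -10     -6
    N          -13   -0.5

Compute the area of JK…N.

Apply the shoelace formula: 2A = Σ (x_i·y_{i+1} − x_{i+1}·y_i), indices taken mod 5.
J→K: (-8)(6) − (6)(3) = -66
K→L: (6)(-9.5) − (4)(6) = -81
L→M: (4)(-6) − (-10)(-9.5) = -119
M→N: (-10)(-0.5) − (-13)(-6) = -73
N→J: (-13)(3) − (-8)(-0.5) = -43
Σ = -382
Area = |Σ|/2 = 191.

191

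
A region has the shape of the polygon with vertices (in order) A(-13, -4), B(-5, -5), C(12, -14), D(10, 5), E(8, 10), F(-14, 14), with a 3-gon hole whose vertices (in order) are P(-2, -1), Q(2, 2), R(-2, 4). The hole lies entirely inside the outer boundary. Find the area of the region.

Outer boundary:
Σ = (45) + (130) + (200) + (60) + (252) + (238) = 925
Area = |Σ|/2 = 462.5.
Hole:
Apply Gauss's area formula: 2A = Σ (x_i·y_{i+1} − x_{i+1}·y_i), indices taken mod 3.
P→Q: (-2)(2) − (2)(-1) = -2
Q→R: (2)(4) − (-2)(2) = 12
R→P: (-2)(-1) − (-2)(4) = 10
Σ = 20
Area = |Σ|/2 = 10.
Net area = 462.5 − 10 = 452.5.

452.5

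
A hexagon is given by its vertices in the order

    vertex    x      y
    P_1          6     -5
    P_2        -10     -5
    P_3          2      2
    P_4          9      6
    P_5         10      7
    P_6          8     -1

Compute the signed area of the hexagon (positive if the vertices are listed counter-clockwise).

Apply the shoelace (surveyor's) formula: 2A = Σ (x_i·y_{i+1} − x_{i+1}·y_i), indices taken mod 6.
Σ = (-80) + (-10) + (-6) + (3) + (-66) + (-34) = -193
Signed area = Σ/2 = -96.5 (negative ⇒ clockwise traversal).

-96.5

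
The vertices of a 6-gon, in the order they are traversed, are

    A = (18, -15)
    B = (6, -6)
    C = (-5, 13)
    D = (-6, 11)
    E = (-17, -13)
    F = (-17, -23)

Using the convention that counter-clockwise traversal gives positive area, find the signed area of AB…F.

Apply the shoelace (surveyor's) formula: 2A = Σ (x_i·y_{i+1} − x_{i+1}·y_i), indices taken mod 6.
A→B: (18)(-6) − (6)(-15) = -18
B→C: (6)(13) − (-5)(-6) = 48
C→D: (-5)(11) − (-6)(13) = 23
D→E: (-6)(-13) − (-17)(11) = 265
E→F: (-17)(-23) − (-17)(-13) = 170
F→A: (-17)(-15) − (18)(-23) = 669
Σ = 1157
Signed area = Σ/2 = 578.5 (positive ⇒ counter-clockwise traversal).

578.5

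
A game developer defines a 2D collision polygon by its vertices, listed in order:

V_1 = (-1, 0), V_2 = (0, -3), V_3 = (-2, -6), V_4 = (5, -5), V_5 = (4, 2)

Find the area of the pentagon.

34.5

Apply the shoelace (surveyor's) formula: 2A = Σ (x_i·y_{i+1} − x_{i+1}·y_i), indices taken mod 5.
Σ = (3) + (-6) + (40) + (30) + (2) = 69
Area = |Σ|/2 = 34.5.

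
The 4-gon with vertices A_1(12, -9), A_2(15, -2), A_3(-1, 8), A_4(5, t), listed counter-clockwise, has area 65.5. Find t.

The doubled signed area Σ (x_i y_{i+1} − x_{i+1} y_i) is linear in t.
With t=0 it equals 144; the coefficient of t is -13 (from the two edges through A_4).
So -13·t + 144 = 2·65.5 = 131 ⇒ t = 1.

1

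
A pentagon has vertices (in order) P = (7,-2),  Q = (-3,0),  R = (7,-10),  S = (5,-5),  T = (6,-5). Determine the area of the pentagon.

33.5

Apply the surveyor's formula: 2A = Σ (x_i·y_{i+1} − x_{i+1}·y_i), indices taken mod 5.
Σ = (-6) + (30) + (15) + (5) + (23) = 67
Area = |Σ|/2 = 33.5.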